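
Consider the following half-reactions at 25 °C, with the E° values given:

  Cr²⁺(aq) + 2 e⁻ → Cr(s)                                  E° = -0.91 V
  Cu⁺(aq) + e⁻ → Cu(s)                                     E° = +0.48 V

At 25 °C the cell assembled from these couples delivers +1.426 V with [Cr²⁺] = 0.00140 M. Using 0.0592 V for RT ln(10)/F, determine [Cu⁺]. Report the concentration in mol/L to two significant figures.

0.15 M

Cu⁺/Cu is the cathode, Cr²⁺/Cr the anode: E°cell = +1.39 V, n = 2.
Overall reaction: 2 Cu⁺(aq) + Cr(s) → 2 Cu(s) + Cr²⁺(aq); Q = [Cr²⁺]^1/[Cu⁺]^2.
From E = E° − (0.0592/n) log Q: log Q = (E° − E)·n/0.0592 = (+1.39 − (+1.426))·2/0.0592 = -1.2162.
So 2·log[Cu⁺] = 1·log(0.0014) − log Q = -2.8539 − (-1.2162) = -1.6377; log[Cu⁺] = -1.6377 / 2 = -0.8188; [Cu⁺] = 10^(-0.8188) ≈ 0.15 M.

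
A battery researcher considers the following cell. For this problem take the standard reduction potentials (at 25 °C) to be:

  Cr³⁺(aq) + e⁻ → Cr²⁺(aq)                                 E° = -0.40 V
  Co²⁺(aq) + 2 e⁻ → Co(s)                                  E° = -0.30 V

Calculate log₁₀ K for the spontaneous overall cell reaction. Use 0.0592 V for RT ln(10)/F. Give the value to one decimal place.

3.4

Cathode: Co²⁺/Co; anode: Cr³⁺/Cr²⁺. E°cell = +0.10 V, n = 2.
log K = nE°cell / 0.0592 = (2)(+0.10) / 0.0592 = 3.4.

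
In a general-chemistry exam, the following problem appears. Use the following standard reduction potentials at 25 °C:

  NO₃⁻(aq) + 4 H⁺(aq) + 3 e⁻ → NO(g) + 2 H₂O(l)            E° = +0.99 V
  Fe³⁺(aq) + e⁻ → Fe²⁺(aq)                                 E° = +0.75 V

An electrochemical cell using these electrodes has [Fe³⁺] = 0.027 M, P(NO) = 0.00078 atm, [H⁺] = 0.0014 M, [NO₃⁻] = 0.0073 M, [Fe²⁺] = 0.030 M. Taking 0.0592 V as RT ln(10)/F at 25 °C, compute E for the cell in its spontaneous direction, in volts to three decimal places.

NO₃⁻/NO is the cathode (higher E°), Fe³⁺/Fe²⁺ the anode: E°cell = +0.99 − (+0.75) = +0.24 V, n = 3.
Overall: NO₃⁻(aq) + 4 H⁺(aq) + 3 Fe²⁺(aq) → NO(g) + 2 H₂O(l) + 3 Fe³⁺(aq)
Q = P(NO)·[Fe³⁺]^3 / ([NO₃⁻]·[H⁺]^4·[Fe²⁺]^3); log Q = 10.307.
E = E° − (0.0592/n) log Q = +0.24 − (0.0592/3)(10.307) = +0.037 V.

+0.037 V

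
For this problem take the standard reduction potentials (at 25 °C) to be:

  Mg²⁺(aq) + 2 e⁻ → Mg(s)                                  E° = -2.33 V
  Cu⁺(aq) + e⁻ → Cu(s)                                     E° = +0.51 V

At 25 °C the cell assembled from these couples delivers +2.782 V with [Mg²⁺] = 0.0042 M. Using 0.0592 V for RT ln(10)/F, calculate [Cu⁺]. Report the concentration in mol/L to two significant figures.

0.0068 M

Cu⁺/Cu is the cathode, Mg²⁺/Mg the anode: E°cell = +2.84 V, n = 2.
Overall reaction: 2 Cu⁺(aq) + Mg(s) → 2 Cu(s) + Mg²⁺(aq); Q = [Mg²⁺]^1/[Cu⁺]^2.
From E = E° − (0.0592/n) log Q: log Q = (E° − E)·n/0.0592 = (+2.84 − (+2.782))·2/0.0592 = 1.9595.
So 2·log[Cu⁺] = 1·log(0.0042) − log Q = -2.3768 − (1.9595) = -4.3363; log[Cu⁺] = -4.3363 / 2 = -2.1681; [Cu⁺] = 10^(-2.1681) ≈ 0.0068 M.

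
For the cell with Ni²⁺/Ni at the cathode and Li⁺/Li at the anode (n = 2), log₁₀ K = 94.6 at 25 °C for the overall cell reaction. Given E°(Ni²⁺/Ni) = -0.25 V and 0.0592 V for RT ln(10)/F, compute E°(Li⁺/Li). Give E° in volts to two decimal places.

-3.05 V

E°cell = (0.0592/n)·log K = (0.0592/2)(94.6) = +2.800 V.
Since Ni²⁺/Ni is the cathode and Li⁺/Li the anode, E°cell = E°(Ni²⁺/Ni) − E°(Li⁺/Li).
So E°(Li⁺/Li) = E°(Ni²⁺/Ni) − E°cell = (-0.25) − (+2.800) = -3.05 V.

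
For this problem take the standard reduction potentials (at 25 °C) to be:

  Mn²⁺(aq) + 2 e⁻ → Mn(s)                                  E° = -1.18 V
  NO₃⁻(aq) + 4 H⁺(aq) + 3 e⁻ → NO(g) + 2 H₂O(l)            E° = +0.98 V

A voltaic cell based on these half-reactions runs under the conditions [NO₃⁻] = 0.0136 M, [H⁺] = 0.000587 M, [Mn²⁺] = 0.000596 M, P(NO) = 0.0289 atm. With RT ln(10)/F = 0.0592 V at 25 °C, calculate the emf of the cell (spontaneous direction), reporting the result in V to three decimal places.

NO₃⁻/NO is the cathode (higher E°), Mn²⁺/Mn the anode: E°cell = +0.98 − (-1.18) = +2.16 V, n = 6.
Overall: 2 NO₃⁻(aq) + 8 H⁺(aq) + 3 Mn(s) → 2 NO(g) + 4 H₂O(l) + 3 Mn²⁺(aq)
Q = P(NO)^2·[Mn²⁺]^3 / ([NO₃⁻]^2·[H⁺]^8); log Q = 16.831.
E = E° − (0.0592/n) log Q = +2.16 − (0.0592/6)(16.831) = +1.994 V.

+1.994 V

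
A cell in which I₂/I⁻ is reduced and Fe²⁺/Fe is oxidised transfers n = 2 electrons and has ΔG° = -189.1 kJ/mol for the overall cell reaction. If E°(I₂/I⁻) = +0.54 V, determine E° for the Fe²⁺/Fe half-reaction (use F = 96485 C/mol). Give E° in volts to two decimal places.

E°cell = −ΔG°/(nF) = −(-189.1×10³)/((2)(96485)) = +0.980 V.
Since I₂/I⁻ is the cathode and Fe²⁺/Fe the anode, E°cell = E°(I₂/I⁻) − E°(Fe²⁺/Fe).
So E°(Fe²⁺/Fe) = E°(I₂/I⁻) − E°cell = (+0.54) − (+0.980) = -0.44 V.

-0.44 V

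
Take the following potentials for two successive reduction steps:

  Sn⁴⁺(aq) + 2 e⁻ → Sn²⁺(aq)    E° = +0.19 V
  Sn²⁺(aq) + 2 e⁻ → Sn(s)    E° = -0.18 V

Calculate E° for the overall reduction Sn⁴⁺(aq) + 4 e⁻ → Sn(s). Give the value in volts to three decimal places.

+0.005 V

Standard free energies of sequential steps add: ΔG°₃ = ΔG°₁ + ΔG°₂, so n₃E°₃ = n₁E°₁ + n₂E°₂.
E°₃ = (2×+0.19 + 2×-0.18) / 4 = (+0.020) / 4 = +0.005 V.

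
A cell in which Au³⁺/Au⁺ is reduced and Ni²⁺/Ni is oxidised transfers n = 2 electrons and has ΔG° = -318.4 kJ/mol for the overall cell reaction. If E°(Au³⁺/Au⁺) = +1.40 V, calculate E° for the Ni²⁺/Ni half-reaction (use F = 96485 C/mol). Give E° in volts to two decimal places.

-0.25 V

E°cell = −ΔG°/(nF) = −(-318.4×10³)/((2)(96485)) = +1.650 V.
Since Au³⁺/Au⁺ is the cathode and Ni²⁺/Ni the anode, E°cell = E°(Au³⁺/Au⁺) − E°(Ni²⁺/Ni).
So E°(Ni²⁺/Ni) = E°(Au³⁺/Au⁺) − E°cell = (+1.40) − (+1.650) = -0.25 V.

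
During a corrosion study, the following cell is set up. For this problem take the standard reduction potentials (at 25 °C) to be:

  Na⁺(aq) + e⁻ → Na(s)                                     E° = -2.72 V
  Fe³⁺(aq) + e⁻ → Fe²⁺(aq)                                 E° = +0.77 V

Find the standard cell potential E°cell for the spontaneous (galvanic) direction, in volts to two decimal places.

The Fe³⁺/Fe²⁺ couple has the higher reduction potential, so it is the cathode; Na⁺/Na is oxidised at the anode.
E°cell = E°(cathode) − E°(anode) = (+0.77) − (-2.72) = +3.49 V.
Since E°cell > 0, the reaction is spontaneous under standard conditions.

+3.49 V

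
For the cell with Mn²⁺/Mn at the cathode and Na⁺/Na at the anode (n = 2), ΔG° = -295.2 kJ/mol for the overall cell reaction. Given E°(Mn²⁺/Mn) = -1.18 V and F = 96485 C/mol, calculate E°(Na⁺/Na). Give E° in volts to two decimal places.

-2.71 V

E°cell = −ΔG°/(nF) = −(-295.2×10³)/((2)(96485)) = +1.530 V.
Since Mn²⁺/Mn is the cathode and Na⁺/Na the anode, E°cell = E°(Mn²⁺/Mn) − E°(Na⁺/Na).
So E°(Na⁺/Na) = E°(Mn²⁺/Mn) − E°cell = (-1.18) − (+1.530) = -2.71 V.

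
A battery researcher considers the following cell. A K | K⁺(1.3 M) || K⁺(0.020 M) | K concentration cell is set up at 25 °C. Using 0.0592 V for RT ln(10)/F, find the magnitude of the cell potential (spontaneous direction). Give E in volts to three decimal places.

For a concentration cell E°cell = 0. The 1.3 M side is the cathode (reduction is favoured where [K⁺] is higher).
With n = 1, E = −(0.0592/1) log([K⁺]ₐₙ/[K⁺]꜀ₐₜ) = −(0.0592/1) log(0.02/1.3) = −(0.0592/1)(-1.813) = +0.107 V.

+0.107 V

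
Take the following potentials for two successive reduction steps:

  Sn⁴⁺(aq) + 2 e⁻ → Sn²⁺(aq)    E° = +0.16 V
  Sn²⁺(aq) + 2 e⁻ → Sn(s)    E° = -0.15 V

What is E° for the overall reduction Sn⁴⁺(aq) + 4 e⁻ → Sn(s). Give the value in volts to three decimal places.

+0.005 V

Since ΔG° = −nFE° is additive over sequential reductions, n₃E°₃ = n₁E°₁ + n₂E°₂.
E°₃ = (2×+0.16 + 2×-0.15) / 4 = (+0.020) / 4 = +0.005 V.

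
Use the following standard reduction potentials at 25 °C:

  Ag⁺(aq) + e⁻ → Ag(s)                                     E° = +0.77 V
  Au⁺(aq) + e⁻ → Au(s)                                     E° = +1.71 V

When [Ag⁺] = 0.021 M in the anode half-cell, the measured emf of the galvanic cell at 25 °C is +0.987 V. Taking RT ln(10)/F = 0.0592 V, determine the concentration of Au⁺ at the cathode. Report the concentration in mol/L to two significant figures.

Au⁺/Au is the cathode, Ag⁺/Ag the anode: E°cell = +0.94 V, n = 1.
Overall reaction: Au⁺(aq) + Ag(s) → Au(s) + Ag⁺(aq); Q = [Ag⁺]^1/[Au⁺]^1.
From E = E° − (0.0592/n) log Q: log Q = (E° − E)·n/0.0592 = (+0.94 − (+0.987))·1/0.0592 = -0.7939.
So 1·log[Au⁺] = 1·log(0.021) − log Q = -1.6778 − (-0.7939) = -0.8839; [Au⁺] = 10^(-0.8839) ≈ 0.13 M.

0.13 M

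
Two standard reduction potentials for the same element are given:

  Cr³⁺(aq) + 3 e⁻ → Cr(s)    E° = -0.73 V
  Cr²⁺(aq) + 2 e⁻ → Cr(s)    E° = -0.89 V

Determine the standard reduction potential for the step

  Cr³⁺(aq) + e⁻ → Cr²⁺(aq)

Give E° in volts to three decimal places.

-0.410 V

Sequential free energies add, so n₃E°₃ = n₁E°₁ + n₂E°₂.
With n₃ = 3, and the known step contributing 2×(-0.89) V, the unknown satisfies 1·E° = 3×(-0.73) − 2×(-0.89) = -0.410.
E° = -0.410 / 1 = -0.410 V.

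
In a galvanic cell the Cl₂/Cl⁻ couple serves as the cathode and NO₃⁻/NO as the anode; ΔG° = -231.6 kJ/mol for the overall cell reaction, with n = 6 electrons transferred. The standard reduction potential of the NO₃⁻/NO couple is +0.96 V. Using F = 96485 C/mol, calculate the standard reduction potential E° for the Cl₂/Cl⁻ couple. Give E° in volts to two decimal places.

+1.36 V

E°cell = −ΔG°/(nF) = −(-231.6×10³)/((6)(96485)) = +0.400 V.
Since Cl₂/Cl⁻ is the cathode and NO₃⁻/NO the anode, E°cell = E°(Cl₂/Cl⁻) − E°(NO₃⁻/NO).
So E°(Cl₂/Cl⁻) = E°cell + E°(NO₃⁻/NO) = +0.400 + (+0.96) = +1.36 V.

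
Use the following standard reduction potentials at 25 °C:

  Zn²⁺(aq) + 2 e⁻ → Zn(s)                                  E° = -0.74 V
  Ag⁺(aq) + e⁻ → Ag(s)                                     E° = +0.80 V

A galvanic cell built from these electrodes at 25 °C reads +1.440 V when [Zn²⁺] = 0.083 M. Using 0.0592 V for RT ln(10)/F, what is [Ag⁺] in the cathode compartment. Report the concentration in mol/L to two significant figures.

0.0059 M

Ag⁺/Ag is the cathode, Zn²⁺/Zn the anode: E°cell = +1.54 V, n = 2.
Overall reaction: 2 Ag⁺(aq) + Zn(s) → 2 Ag(s) + Zn²⁺(aq); Q = [Zn²⁺]^1/[Ag⁺]^2.
From E = E° − (0.0592/n) log Q: log Q = (E° − E)·n/0.0592 = (+1.54 − (+1.440))·2/0.0592 = 3.3784.
So 2·log[Ag⁺] = 1·log(0.083) − log Q = -1.0809 − (3.3784) = -4.4593; log[Ag⁺] = -4.4593 / 2 = -2.2296; [Ag⁺] = 10^(-2.2296) ≈ 0.0059 M.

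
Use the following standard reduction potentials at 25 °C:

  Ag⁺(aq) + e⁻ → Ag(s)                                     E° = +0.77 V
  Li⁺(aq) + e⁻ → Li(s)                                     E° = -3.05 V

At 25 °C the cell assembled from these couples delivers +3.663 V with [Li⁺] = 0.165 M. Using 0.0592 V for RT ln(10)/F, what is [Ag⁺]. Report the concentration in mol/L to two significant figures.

0.00037 M

Ag⁺/Ag is the cathode, Li⁺/Li the anode: E°cell = +3.82 V, n = 1.
Overall reaction: Ag⁺(aq) + Li(s) → Ag(s) + Li⁺(aq); Q = [Li⁺]^1/[Ag⁺]^1.
From E = E° − (0.0592/n) log Q: log Q = (E° − E)·n/0.0592 = (+3.82 − (+3.663))·1/0.0592 = 2.6520.
So 1·log[Ag⁺] = 1·log(0.165) − log Q = -0.7825 − (2.6520) = -3.4345; [Ag⁺] = 10^(-3.4345) ≈ 0.00037 M.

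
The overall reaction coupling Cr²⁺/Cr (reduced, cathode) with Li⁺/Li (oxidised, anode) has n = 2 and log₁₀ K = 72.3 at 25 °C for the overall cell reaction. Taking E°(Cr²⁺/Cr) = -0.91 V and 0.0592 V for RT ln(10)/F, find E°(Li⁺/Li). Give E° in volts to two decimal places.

-3.05 V

E°cell = (0.0592/n)·log K = (0.0592/2)(72.3) = +2.140 V.
Since Cr²⁺/Cr is the cathode and Li⁺/Li the anode, E°cell = E°(Cr²⁺/Cr) − E°(Li⁺/Li).
So E°(Li⁺/Li) = E°(Cr²⁺/Cr) − E°cell = (-0.91) − (+2.140) = -3.05 V.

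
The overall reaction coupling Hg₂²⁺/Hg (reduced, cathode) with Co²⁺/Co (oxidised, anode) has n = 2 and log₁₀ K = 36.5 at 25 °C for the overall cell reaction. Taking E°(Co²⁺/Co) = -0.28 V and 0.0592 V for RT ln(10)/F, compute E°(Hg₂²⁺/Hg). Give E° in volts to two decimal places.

E°cell = (0.0592/n)·log K = (0.0592/2)(36.5) = +1.080 V.
Since Hg₂²⁺/Hg is the cathode and Co²⁺/Co the anode, E°cell = E°(Hg₂²⁺/Hg) − E°(Co²⁺/Co).
So E°(Hg₂²⁺/Hg) = E°cell + E°(Co²⁺/Co) = +1.080 + (-0.28) = +0.80 V.

+0.80 V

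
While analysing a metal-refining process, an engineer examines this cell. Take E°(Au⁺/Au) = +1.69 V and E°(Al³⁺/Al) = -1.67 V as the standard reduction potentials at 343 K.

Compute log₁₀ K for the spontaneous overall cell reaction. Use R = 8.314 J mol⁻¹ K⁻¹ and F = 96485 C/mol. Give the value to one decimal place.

148.1

Cathode: Au⁺/Au; anode: Al³⁺/Al. E°cell = (+1.69) − (-1.67) = +3.36 V, with n = 3.
ΔG° = −nFE° = −RT ln K, so ln K = nFE°/(RT) = (3)(96485)(+3.36) / ((8.314)(343)) = 341.049.
log₁₀ K = 341.049 / ln 10 = 148.1.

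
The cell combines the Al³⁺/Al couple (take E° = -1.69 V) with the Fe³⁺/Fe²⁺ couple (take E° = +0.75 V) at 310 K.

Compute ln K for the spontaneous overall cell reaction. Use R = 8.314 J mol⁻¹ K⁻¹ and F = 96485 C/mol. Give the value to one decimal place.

274.0

Cathode: Fe³⁺/Fe²⁺; anode: Al³⁺/Al. E°cell = (+0.75) − (-1.69) = +2.44 V, with n = 3.
ΔG° = −nFE° = −RT ln K, so ln K = nFE°/(RT) = (3)(96485)(+2.44) / ((8.314)(310)) = 274.031.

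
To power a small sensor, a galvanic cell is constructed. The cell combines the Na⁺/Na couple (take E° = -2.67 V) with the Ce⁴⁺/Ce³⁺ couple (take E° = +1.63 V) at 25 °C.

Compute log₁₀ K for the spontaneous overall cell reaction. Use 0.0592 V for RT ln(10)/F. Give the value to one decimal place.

Cathode: Ce⁴⁺/Ce³⁺; anode: Na⁺/Na. E°cell = +4.30 V, n = 1.
log K = nE°cell / 0.0592 = (1)(+4.30) / 0.0592 = 72.6.

72.6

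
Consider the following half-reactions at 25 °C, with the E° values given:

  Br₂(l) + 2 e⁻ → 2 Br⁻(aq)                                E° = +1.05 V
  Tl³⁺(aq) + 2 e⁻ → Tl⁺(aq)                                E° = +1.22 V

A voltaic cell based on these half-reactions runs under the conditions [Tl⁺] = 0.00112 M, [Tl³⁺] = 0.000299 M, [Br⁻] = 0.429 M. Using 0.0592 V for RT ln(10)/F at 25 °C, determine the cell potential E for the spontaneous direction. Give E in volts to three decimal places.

+0.131 V

Tl³⁺/Tl⁺ is the cathode (higher E°), Br₂/Br⁻ the anode: E°cell = +1.22 − (+1.05) = +0.17 V, n = 2.
Overall: Tl³⁺(aq) + 2 Br⁻(aq) → Tl⁺(aq) + Br₂(l)
Q = [Tl⁺] / ([Tl³⁺]·[Br⁻]^2); log Q = 1.309.
E = E° − (0.0592/n) log Q = +0.17 − (0.0592/2)(1.309) = +0.131 V.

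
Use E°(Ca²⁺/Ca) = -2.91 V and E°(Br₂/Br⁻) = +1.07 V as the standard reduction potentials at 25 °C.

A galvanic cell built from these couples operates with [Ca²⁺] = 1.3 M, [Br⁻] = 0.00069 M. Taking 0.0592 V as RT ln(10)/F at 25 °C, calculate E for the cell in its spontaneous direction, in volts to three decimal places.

Br₂/Br⁻ is the cathode (higher E°), Ca²⁺/Ca the anode: E°cell = +1.07 − (-2.91) = +3.98 V, n = 2.
Overall: Br₂(l) + Ca(s) → 2 Br⁻(aq) + Ca²⁺(aq)
Q = [Br⁻]^2·[Ca²⁺]; log Q = -6.208.
E = E° − (0.0592/n) log Q = +3.98 − (0.0592/2)(-6.208) = +4.164 V.

+4.164 V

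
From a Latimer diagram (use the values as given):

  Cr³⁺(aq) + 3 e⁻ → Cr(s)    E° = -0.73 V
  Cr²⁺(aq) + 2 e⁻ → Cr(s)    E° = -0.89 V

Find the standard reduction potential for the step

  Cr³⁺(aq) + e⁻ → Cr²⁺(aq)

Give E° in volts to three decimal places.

-0.410 V

Sequential free energies add, so n₃E°₃ = n₁E°₁ + n₂E°₂.
With n₃ = 3, and the known step contributing 2×(-0.89) V, the unknown satisfies 1·E° = 3×(-0.73) − 2×(-0.89) = -0.410.
E° = -0.410 / 1 = -0.410 V.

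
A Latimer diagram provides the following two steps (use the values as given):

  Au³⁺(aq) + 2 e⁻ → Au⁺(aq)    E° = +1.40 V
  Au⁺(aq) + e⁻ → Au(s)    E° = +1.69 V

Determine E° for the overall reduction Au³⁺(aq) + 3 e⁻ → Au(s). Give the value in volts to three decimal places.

Since ΔG° = −nFE° is additive over sequential reductions, n₃E°₃ = n₁E°₁ + n₂E°₂.
E°₃ = (2×+1.40 + 1×+1.69) / 3 = (+4.490) / 3 = +1.497 V.
Simply averaging or adding the two E° values would be wrong; the electron-weighted sum is required.

+1.497 V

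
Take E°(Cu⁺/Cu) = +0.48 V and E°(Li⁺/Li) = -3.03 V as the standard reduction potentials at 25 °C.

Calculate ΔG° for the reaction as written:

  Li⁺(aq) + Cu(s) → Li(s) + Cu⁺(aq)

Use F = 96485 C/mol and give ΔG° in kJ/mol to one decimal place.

As written, Li⁺/Li is reduced (cathode) and Cu⁺/Cu is oxidised (anode), so E°cell = (-3.03) − (+0.48) = -3.51 V.
Balancing electrons gives n = 1.
ΔG° = −nFE° = −(1)(96485)(-3.51) = 338,662 J = +338.7 kJ/mol.

+338.7 kJ/mol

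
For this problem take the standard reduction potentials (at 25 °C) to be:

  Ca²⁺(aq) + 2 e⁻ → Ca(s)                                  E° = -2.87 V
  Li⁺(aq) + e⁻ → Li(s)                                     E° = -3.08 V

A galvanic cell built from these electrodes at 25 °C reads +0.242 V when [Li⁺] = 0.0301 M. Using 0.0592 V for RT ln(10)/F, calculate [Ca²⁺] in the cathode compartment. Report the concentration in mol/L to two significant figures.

0.011 M

Ca²⁺/Ca is the cathode, Li⁺/Li the anode: E°cell = +0.21 V, n = 2.
Overall reaction: Ca²⁺(aq) + 2 Li(s) → Ca(s) + 2 Li⁺(aq); Q = [Li⁺]^2/[Ca²⁺]^1.
From E = E° − (0.0592/n) log Q: log Q = (E° − E)·n/0.0592 = (+0.21 − (+0.242))·2/0.0592 = -1.0811.
So 1·log[Ca²⁺] = 2·log(0.0301) − log Q = -3.0429 − (-1.0811) = -1.9618; [Ca²⁺] = 10^(-1.9618) ≈ 0.011 M.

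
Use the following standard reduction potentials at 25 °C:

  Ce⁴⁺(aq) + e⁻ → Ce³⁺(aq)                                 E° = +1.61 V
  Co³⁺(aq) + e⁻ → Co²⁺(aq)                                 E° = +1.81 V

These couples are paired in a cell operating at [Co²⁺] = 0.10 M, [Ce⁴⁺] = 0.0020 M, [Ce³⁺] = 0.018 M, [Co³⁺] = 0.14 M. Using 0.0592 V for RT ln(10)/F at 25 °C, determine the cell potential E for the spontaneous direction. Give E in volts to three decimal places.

+0.265 V

Co³⁺/Co²⁺ is the cathode (higher E°), Ce⁴⁺/Ce³⁺ the anode: E°cell = +1.81 − (+1.61) = +0.20 V, n = 1.
Overall: Co³⁺(aq) + Ce³⁺(aq) → Co²⁺(aq) + Ce⁴⁺(aq)
Q = [Co²⁺]·[Ce⁴⁺] / ([Co³⁺]·[Ce³⁺]); log Q = -1.100.
E = E° − (0.0592/n) log Q = +0.20 − (0.0592/1)(-1.100) = +0.265 V.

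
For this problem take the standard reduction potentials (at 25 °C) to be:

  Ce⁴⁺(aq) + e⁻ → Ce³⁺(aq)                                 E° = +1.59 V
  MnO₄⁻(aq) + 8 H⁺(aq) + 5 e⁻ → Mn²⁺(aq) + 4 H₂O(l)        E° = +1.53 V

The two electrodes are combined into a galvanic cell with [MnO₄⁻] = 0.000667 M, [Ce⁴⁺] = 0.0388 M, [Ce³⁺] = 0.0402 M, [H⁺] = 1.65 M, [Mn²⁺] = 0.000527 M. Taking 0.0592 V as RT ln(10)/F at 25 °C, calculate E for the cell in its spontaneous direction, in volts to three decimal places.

Ce⁴⁺/Ce³⁺ is the cathode (higher E°), MnO₄⁻/Mn²⁺ the anode: E°cell = +1.59 − (+1.53) = +0.06 V, n = 5.
Overall: 5 Ce⁴⁺(aq) + Mn²⁺(aq) + 4 H₂O(l) → 5 Ce³⁺(aq) + MnO₄⁻(aq) + 8 H⁺(aq)
Q = [Ce³⁺]^5·[MnO₄⁻]·[H⁺]^8 / ([Ce⁴⁺]^5·[Mn²⁺]); log Q = 1.919.
E = E° − (0.0592/n) log Q = +0.06 − (0.0592/5)(1.919) = +0.037 V.

+0.037 V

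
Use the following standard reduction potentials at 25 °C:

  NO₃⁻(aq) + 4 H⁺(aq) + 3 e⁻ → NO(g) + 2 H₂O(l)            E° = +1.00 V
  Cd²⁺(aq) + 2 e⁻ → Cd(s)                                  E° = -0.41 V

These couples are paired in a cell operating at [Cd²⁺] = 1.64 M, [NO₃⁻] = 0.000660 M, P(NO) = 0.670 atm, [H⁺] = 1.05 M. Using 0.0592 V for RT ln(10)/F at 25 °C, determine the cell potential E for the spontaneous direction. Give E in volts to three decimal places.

NO₃⁻/NO is the cathode (higher E°), Cd²⁺/Cd the anode: E°cell = +1.00 − (-0.41) = +1.41 V, n = 6.
Overall: 2 NO₃⁻(aq) + 8 H⁺(aq) + 3 Cd(s) → 2 NO(g) + 4 H₂O(l) + 3 Cd²⁺(aq)
Q = P(NO)^2·[Cd²⁺]^3 / ([NO₃⁻]^2·[H⁺]^8); log Q = 6.488.
E = E° − (0.0592/n) log Q = +1.41 − (0.0592/6)(6.488) = +1.346 V.

+1.346 V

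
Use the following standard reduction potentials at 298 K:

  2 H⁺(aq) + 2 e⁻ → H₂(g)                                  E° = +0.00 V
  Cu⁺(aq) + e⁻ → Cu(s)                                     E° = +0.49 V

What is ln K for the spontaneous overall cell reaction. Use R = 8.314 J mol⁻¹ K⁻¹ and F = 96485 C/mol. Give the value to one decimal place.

Cathode: Cu⁺/Cu; anode: H⁺/H₂. E°cell = (+0.49) − (+0.00) = +0.49 V, with n = 2.
ΔG° = −nFE° = −RT ln K, so ln K = nFE°/(RT) = (2)(96485)(+0.49) / ((8.314)(298)) = 38.165.

38.2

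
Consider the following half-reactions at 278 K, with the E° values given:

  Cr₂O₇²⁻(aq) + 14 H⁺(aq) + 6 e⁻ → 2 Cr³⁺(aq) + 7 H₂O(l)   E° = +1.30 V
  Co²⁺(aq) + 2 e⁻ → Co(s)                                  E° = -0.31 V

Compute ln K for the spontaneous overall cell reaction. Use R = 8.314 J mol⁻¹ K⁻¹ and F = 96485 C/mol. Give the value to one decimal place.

Cathode: Cr₂O₇²⁻/Cr³⁺; anode: Co²⁺/Co. E°cell = (+1.30) − (-0.31) = +1.61 V, with n = 6.
ΔG° = −nFE° = −RT ln K, so ln K = nFE°/(RT) = (6)(96485)(+1.61) / ((8.314)(278)) = 403.257.

403.3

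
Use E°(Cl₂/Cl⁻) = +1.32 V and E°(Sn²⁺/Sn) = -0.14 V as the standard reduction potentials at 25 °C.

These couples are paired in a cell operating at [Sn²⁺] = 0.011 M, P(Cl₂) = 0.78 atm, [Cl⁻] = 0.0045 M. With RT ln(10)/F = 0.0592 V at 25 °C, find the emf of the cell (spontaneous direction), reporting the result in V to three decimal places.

Cl₂/Cl⁻ is the cathode (higher E°), Sn²⁺/Sn the anode: E°cell = +1.32 − (-0.14) = +1.46 V, n = 2.
Overall: Cl₂(g) + Sn(s) → 2 Cl⁻(aq) + Sn²⁺(aq)
Q = [Cl⁻]^2·[Sn²⁺] / (P(Cl₂)); log Q = -6.544.
E = E° − (0.0592/n) log Q = +1.46 − (0.0592/2)(-6.544) = +1.654 V.

+1.654 V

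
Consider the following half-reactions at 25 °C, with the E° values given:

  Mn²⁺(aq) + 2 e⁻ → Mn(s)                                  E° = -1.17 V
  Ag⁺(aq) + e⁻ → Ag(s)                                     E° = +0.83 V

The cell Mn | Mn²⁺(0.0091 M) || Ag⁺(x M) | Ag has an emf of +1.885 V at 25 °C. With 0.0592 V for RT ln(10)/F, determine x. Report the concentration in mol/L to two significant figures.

0.0011 M

Ag⁺/Ag is the cathode, Mn²⁺/Mn the anode: E°cell = +2.00 V, n = 2.
Overall reaction: 2 Ag⁺(aq) + Mn(s) → 2 Ag(s) + Mn²⁺(aq); Q = [Mn²⁺]^1/[Ag⁺]^2.
From E = E° − (0.0592/n) log Q: log Q = (E° − E)·n/0.0592 = (+2.00 − (+1.885))·2/0.0592 = 3.8851.
So 2·log[Ag⁺] = 1·log(0.0091) − log Q = -2.0410 − (3.8851) = -5.9261; log[Ag⁺] = -5.9261 / 2 = -2.9630; [Ag⁺] = 10^(-2.9630) ≈ 0.0011 M.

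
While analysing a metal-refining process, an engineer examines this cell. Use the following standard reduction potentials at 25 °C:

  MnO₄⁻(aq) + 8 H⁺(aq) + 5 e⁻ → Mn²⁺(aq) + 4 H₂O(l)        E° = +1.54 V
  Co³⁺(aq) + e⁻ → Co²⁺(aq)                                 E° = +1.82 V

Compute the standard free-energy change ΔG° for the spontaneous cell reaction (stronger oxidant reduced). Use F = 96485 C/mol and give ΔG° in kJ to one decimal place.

Co³⁺/Co²⁺ (E° = +1.82 V) is the cathode; MnO₄⁻/Mn²⁺ (E° = +1.54 V) is the anode, so E°cell = +0.28 V.
Balancing electrons gives n = 5 (lcm of 1 and 5).
ΔG° = −nFE° = −(5)(96485)(+0.28) = -135,079 J = -135.1 kJ.

-135.1 kJ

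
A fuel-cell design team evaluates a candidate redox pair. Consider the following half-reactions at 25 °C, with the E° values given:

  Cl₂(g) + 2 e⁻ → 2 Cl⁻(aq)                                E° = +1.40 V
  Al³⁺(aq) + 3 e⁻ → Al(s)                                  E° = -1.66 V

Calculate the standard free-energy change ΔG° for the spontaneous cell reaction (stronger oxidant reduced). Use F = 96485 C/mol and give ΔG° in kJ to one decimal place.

Cl₂/Cl⁻ (E° = +1.40 V) is the cathode; Al³⁺/Al (E° = -1.66 V) is the anode, so E°cell = +3.06 V.
Balancing electrons gives n = 6 (lcm of 2 and 3).
ΔG° = −nFE° = −(6)(96485)(+3.06) = -1,771,465 J = -1771.5 kJ.

-1771.5 kJ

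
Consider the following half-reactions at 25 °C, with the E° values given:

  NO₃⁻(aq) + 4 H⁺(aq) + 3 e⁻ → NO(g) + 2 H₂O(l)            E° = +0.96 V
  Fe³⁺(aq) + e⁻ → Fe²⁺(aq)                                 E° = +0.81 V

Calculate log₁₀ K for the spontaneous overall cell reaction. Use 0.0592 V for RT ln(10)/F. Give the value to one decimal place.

7.6

Cathode: NO₃⁻/NO; anode: Fe³⁺/Fe²⁺. E°cell = +0.15 V, n = 3.
log K = nE°cell / 0.0592 = (3)(+0.15) / 0.0592 = 7.6.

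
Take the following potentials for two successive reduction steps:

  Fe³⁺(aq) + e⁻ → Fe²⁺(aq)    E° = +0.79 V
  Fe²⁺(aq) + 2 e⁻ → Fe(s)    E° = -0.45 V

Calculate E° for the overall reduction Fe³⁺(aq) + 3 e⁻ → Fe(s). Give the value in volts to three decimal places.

Since ΔG° = −nFE° is additive over sequential reductions, n₃E°₃ = n₁E°₁ + n₂E°₂.
E°₃ = (1×+0.79 + 2×-0.45) / 3 = (-0.110) / 3 = -0.037 V.
E° values themselves are not directly additive — weighting by electron count is essential.

-0.037 V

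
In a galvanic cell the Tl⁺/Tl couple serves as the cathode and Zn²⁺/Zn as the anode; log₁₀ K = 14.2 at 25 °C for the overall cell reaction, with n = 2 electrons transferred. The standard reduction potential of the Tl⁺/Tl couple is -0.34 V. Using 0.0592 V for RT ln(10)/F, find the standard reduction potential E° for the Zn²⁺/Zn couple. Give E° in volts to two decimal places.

-0.76 V

E°cell = (0.0592/n)·log K = (0.0592/2)(14.2) = +0.420 V.
Since Tl⁺/Tl is the cathode and Zn²⁺/Zn the anode, E°cell = E°(Tl⁺/Tl) − E°(Zn²⁺/Zn).
So E°(Zn²⁺/Zn) = E°(Tl⁺/Tl) − E°cell = (-0.34) − (+0.420) = -0.76 V.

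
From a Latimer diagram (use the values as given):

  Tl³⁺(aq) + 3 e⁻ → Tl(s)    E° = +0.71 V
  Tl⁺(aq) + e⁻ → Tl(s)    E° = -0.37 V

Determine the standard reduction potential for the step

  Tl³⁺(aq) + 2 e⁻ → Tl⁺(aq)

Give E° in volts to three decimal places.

+1.250 V

Sequential free energies add, so n₃E°₃ = n₁E°₁ + n₂E°₂.
With n₃ = 3, and the known step contributing 1×(-0.37) V, the unknown satisfies 2·E° = 3×(+0.71) − 1×(-0.37) = +2.500.
E° = +2.500 / 2 = +1.250 V.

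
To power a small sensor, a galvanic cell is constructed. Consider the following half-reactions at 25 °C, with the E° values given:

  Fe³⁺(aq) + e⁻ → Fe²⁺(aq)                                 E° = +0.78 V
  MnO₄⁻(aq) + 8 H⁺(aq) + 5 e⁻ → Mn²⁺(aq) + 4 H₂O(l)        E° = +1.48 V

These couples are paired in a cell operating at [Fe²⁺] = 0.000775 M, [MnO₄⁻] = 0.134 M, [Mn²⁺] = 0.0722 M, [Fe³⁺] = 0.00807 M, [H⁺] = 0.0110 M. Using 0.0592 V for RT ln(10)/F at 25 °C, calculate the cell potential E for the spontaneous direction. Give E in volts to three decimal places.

MnO₄⁻/Mn²⁺ is the cathode (higher E°), Fe³⁺/Fe²⁺ the anode: E°cell = +1.48 − (+0.78) = +0.70 V, n = 5.
Overall: MnO₄⁻(aq) + 8 H⁺(aq) + 5 Fe²⁺(aq) → Mn²⁺(aq) + 4 H₂O(l) + 5 Fe³⁺(aq)
Q = [Mn²⁺]·[Fe³⁺]^5 / ([MnO₄⁻]·[H⁺]^8·[Fe²⁺]^5); log Q = 20.488.
E = E° − (0.0592/n) log Q = +0.70 − (0.0592/5)(20.488) = +0.457 V.

+0.457 V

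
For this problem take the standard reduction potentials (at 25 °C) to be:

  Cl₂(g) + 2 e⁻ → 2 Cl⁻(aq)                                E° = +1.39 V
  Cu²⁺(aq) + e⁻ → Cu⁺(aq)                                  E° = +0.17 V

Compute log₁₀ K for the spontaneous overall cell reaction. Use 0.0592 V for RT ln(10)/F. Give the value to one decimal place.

41.2

Cathode: Cl₂/Cl⁻; anode: Cu²⁺/Cu⁺. E°cell = +1.22 V, n = 2.
log K = nE°cell / 0.0592 = (2)(+1.22) / 0.0592 = 41.2.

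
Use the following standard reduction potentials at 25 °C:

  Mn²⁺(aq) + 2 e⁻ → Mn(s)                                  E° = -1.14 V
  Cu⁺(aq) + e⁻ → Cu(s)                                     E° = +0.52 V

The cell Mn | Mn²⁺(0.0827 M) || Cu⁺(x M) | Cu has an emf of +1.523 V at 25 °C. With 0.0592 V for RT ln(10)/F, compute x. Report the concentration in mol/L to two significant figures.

0.0014 M

Cu⁺/Cu is the cathode, Mn²⁺/Mn the anode: E°cell = +1.66 V, n = 2.
Overall reaction: 2 Cu⁺(aq) + Mn(s) → 2 Cu(s) + Mn²⁺(aq); Q = [Mn²⁺]^1/[Cu⁺]^2.
From E = E° − (0.0592/n) log Q: log Q = (E° − E)·n/0.0592 = (+1.66 − (+1.523))·2/0.0592 = 4.6284.
So 2·log[Cu⁺] = 1·log(0.0827) − log Q = -1.0825 − (4.6284) = -5.7109; log[Cu⁺] = -5.7109 / 2 = -2.8554; [Cu⁺] = 10^(-2.8554) ≈ 0.0014 M.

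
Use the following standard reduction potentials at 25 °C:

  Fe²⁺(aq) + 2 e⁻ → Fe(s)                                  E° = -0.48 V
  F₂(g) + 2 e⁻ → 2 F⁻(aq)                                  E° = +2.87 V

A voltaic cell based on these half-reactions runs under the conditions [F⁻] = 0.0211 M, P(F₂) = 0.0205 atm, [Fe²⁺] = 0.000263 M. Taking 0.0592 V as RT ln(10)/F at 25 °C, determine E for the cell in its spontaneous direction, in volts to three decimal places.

F₂/F⁻ is the cathode (higher E°), Fe²⁺/Fe the anode: E°cell = +2.87 − (-0.48) = +3.35 V, n = 2.
Overall: F₂(g) + Fe(s) → 2 F⁻(aq) + Fe²⁺(aq)
Q = [F⁻]^2·[Fe²⁺] / (P(F₂)); log Q = -5.243.
E = E° − (0.0592/n) log Q = +3.35 − (0.0592/2)(-5.243) = +3.505 V.

+3.505 V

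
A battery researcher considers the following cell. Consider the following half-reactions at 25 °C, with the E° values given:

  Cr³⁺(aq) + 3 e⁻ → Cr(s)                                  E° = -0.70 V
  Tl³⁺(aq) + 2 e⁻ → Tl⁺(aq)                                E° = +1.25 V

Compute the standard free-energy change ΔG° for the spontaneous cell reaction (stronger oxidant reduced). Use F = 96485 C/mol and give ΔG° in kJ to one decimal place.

-1128.9 kJ

Tl³⁺/Tl⁺ (E° = +1.25 V) is the cathode; Cr³⁺/Cr (E° = -0.70 V) is the anode, so E°cell = +1.95 V.
Balancing electrons gives n = 6 (lcm of 2 and 3).
ΔG° = −nFE° = −(6)(96485)(+1.95) = -1,128,874 J = -1128.9 kJ.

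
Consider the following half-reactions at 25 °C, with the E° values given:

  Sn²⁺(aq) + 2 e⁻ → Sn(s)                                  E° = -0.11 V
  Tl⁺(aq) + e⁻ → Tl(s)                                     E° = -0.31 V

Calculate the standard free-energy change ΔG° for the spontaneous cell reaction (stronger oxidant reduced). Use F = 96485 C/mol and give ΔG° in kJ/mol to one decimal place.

-38.6 kJ/mol

Sn²⁺/Sn (E° = -0.11 V) is the cathode; Tl⁺/Tl (E° = -0.31 V) is the anode, so E°cell = +0.20 V.
Balancing electrons gives n = 2 (lcm of 2 and 1).
ΔG° = −nFE° = −(2)(96485)(+0.20) = -38,594 J = -38.6 kJ/mol.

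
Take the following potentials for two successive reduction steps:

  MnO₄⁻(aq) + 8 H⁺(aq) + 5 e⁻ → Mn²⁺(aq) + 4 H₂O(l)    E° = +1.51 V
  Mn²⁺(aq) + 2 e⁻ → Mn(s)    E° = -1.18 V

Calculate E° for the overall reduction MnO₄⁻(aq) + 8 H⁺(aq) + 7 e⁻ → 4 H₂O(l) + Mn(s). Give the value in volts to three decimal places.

+0.741 V

Since ΔG° = −nFE° is additive over sequential reductions, n₃E°₃ = n₁E°₁ + n₂E°₂.
E°₃ = (5×+1.51 + 2×-1.18) / 7 = (+5.190) / 7 = +0.741 V.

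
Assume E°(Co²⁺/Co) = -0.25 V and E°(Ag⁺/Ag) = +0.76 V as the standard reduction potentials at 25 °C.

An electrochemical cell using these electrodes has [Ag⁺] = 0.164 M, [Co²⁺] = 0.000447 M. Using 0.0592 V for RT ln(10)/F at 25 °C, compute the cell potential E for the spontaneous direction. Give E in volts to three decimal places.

Ag⁺/Ag is the cathode (higher E°), Co²⁺/Co the anode: E°cell = +0.76 − (-0.25) = +1.01 V, n = 2.
Overall: 2 Ag⁺(aq) + Co(s) → 2 Ag(s) + Co²⁺(aq)
Q = [Co²⁺] / ([Ag⁺]^2); log Q = -1.779.
E = E° − (0.0592/n) log Q = +1.01 − (0.0592/2)(-1.779) = +1.063 V.

+1.063 V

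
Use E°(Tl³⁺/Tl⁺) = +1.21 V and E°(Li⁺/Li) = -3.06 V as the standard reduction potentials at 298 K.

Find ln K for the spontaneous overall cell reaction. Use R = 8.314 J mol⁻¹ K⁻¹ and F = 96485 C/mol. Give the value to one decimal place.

332.6

Cathode: Tl³⁺/Tl⁺; anode: Li⁺/Li. E°cell = (+1.21) − (-3.06) = +4.27 V, with n = 2.
ΔG° = −nFE° = −RT ln K, so ln K = nFE°/(RT) = (2)(96485)(+4.27) / ((8.314)(298)) = 332.576.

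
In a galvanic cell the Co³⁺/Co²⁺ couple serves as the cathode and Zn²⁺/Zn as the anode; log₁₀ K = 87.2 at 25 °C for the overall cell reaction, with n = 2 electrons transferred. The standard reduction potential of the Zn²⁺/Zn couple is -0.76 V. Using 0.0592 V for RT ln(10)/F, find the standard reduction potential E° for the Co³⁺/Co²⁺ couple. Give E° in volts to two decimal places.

E°cell = (0.0592/n)·log K = (0.0592/2)(87.2) = +2.581 V.
Since Co³⁺/Co²⁺ is the cathode and Zn²⁺/Zn the anode, E°cell = E°(Co³⁺/Co²⁺) − E°(Zn²⁺/Zn).
So E°(Co³⁺/Co²⁺) = E°cell + E°(Zn²⁺/Zn) = +2.581 + (-0.76) = +1.82 V.

+1.82 V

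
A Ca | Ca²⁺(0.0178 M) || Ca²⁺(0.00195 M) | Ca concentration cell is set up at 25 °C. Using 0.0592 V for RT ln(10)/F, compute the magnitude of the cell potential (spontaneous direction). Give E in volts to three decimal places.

+0.028 V

For a concentration cell E°cell = 0. The 0.0178 M side is the cathode (reduction is favoured where [Ca²⁺] is higher).
With n = 2, E = −(0.0592/2) log([Ca²⁺]ₐₙ/[Ca²⁺]꜀ₐₜ) = −(0.0592/2) log(0.00195/0.0178) = −(0.0592/2)(-0.960) = +0.028 V.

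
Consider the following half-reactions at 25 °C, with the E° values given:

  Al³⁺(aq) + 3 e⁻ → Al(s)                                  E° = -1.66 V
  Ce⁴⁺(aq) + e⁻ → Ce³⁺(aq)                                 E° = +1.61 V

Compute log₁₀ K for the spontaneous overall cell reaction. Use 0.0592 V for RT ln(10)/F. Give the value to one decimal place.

Cathode: Ce⁴⁺/Ce³⁺; anode: Al³⁺/Al. E°cell = +3.27 V, n = 3.
log K = nE°cell / 0.0592 = (3)(+3.27) / 0.0592 = 165.7.

165.7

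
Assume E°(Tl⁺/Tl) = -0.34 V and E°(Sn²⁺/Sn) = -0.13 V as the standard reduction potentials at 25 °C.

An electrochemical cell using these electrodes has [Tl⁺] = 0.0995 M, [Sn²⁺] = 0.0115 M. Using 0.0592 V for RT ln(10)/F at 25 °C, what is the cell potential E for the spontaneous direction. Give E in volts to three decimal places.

Sn²⁺/Sn is the cathode (higher E°), Tl⁺/Tl the anode: E°cell = -0.13 − (-0.34) = +0.21 V, n = 2.
Overall: Sn²⁺(aq) + 2 Tl(s) → Sn(s) + 2 Tl⁺(aq)
Q = [Tl⁺]^2 / ([Sn²⁺]); log Q = -0.065.
E = E° − (0.0592/n) log Q = +0.21 − (0.0592/2)(-0.065) = +0.212 V.

+0.212 V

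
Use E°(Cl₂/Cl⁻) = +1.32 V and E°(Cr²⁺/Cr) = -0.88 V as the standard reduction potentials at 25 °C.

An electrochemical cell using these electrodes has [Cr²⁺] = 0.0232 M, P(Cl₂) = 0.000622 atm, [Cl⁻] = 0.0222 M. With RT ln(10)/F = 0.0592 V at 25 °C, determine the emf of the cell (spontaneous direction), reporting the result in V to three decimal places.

+2.251 V

Cl₂/Cl⁻ is the cathode (higher E°), Cr²⁺/Cr the anode: E°cell = +1.32 − (-0.88) = +2.20 V, n = 2.
Overall: Cl₂(g) + Cr(s) → 2 Cl⁻(aq) + Cr²⁺(aq)
Q = [Cl⁻]^2·[Cr²⁺] / (P(Cl₂)); log Q = -1.736.
E = E° − (0.0592/n) log Q = +2.20 − (0.0592/2)(-1.736) = +2.251 V.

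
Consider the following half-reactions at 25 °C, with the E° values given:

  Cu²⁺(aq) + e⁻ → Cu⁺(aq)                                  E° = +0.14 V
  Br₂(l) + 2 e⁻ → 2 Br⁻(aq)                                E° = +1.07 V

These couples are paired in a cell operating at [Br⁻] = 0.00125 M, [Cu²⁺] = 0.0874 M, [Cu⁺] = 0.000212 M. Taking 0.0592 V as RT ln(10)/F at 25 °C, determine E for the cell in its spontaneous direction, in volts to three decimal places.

+0.947 V

Br₂/Br⁻ is the cathode (higher E°), Cu²⁺/Cu⁺ the anode: E°cell = +1.07 − (+0.14) = +0.93 V, n = 2.
Overall: Br₂(l) + 2 Cu⁺(aq) → 2 Br⁻(aq) + 2 Cu²⁺(aq)
Q = [Br⁻]^2·[Cu²⁺]^2 / ([Cu⁺]^2); log Q = -0.576.
E = E° − (0.0592/n) log Q = +0.93 − (0.0592/2)(-0.576) = +0.947 V.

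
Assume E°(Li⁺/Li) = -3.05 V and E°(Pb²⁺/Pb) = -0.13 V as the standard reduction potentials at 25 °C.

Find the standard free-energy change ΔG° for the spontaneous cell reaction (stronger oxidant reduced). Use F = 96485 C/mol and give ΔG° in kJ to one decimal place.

-563.5 kJ

Pb²⁺/Pb (E° = -0.13 V) is the cathode; Li⁺/Li (E° = -3.05 V) is the anode, so E°cell = +2.92 V.
Balancing electrons gives n = 2 (lcm of 2 and 1).
ΔG° = −nFE° = −(2)(96485)(+2.92) = -563,472 J = -563.5 kJ.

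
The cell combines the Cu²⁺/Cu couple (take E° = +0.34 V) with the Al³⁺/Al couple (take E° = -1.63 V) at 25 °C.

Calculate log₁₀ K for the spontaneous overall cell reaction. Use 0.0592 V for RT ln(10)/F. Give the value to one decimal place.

199.7

Cathode: Cu²⁺/Cu; anode: Al³⁺/Al. E°cell = +1.97 V, n = 6.
log K = nE°cell / 0.0592 = (6)(+1.97) / 0.0592 = 199.7.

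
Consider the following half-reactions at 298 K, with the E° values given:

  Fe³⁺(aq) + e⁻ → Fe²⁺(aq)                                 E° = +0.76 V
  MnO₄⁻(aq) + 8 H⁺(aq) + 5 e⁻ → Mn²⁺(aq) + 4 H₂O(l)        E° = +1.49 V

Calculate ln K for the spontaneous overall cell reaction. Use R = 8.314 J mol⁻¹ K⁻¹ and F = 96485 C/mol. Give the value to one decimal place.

142.1

Cathode: MnO₄⁻/Mn²⁺; anode: Fe³⁺/Fe²⁺. E°cell = (+1.49) − (+0.76) = +0.73 V, with n = 5.
ΔG° = −nFE° = −RT ln K, so ln K = nFE°/(RT) = (5)(96485)(+0.73) / ((8.314)(298)) = 142.143.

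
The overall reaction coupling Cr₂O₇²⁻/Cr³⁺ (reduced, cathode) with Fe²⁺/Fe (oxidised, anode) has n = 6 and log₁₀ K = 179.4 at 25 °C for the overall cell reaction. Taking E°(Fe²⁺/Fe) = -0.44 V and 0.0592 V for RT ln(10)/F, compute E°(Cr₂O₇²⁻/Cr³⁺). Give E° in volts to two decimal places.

E°cell = (0.0592/n)·log K = (0.0592/6)(179.4) = +1.770 V.
Since Cr₂O₇²⁻/Cr³⁺ is the cathode and Fe²⁺/Fe the anode, E°cell = E°(Cr₂O₇²⁻/Cr³⁺) − E°(Fe²⁺/Fe).
So E°(Cr₂O₇²⁻/Cr³⁺) = E°cell + E°(Fe²⁺/Fe) = +1.770 + (-0.44) = +1.33 V.

+1.33 V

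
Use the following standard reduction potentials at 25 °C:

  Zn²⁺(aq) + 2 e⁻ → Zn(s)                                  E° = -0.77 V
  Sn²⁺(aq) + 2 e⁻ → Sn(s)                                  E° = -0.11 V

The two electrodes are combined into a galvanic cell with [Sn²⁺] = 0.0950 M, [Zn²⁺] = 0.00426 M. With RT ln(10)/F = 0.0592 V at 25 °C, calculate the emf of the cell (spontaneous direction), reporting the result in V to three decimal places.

Sn²⁺/Sn is the cathode (higher E°), Zn²⁺/Zn the anode: E°cell = -0.11 − (-0.77) = +0.66 V, n = 2.
Overall: Sn²⁺(aq) + Zn(s) → Sn(s) + Zn²⁺(aq)
Q = [Zn²⁺] / ([Sn²⁺]); log Q = -1.348.
E = E° − (0.0592/n) log Q = +0.66 − (0.0592/2)(-1.348) = +0.700 V.

+0.700 V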